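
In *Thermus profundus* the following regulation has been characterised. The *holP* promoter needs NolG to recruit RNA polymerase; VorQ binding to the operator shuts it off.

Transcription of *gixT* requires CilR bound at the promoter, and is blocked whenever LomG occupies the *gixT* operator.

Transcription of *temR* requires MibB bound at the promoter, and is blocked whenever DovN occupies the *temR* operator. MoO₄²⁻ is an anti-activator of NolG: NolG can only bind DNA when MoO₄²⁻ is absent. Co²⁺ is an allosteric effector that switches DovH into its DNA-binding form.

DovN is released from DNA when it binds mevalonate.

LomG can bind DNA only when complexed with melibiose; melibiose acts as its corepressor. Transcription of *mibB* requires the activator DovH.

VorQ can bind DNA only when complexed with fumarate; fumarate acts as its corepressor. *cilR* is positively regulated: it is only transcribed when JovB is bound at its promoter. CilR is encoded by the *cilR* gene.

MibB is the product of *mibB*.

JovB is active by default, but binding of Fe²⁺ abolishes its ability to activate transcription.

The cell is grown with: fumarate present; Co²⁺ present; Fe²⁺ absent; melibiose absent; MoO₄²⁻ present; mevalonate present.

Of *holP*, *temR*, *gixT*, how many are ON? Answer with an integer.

MoO₄²⁻ is present, so NolG is inactive.
Fumarate is present, so VorQ is active.
With repressor VorQ bound, *holP* is not transcribed.
→ *holP* is OFF.
Mevalonate is present, so DovN is inactive.
Co²⁺ is present, so DovH is active.
No repressor is bound and DovH is active, so *mibB* is transcribed.
So MibB is produced and active.
No repressor is bound and MibB is active, so *temR* is transcribed.
→ *temR* is ON.
Melibiose is absent, so LomG is inactive.
Fe²⁺ is absent, so JovB is active.
No repressor is bound and JovB is active, so *cilR* is transcribed.
So CilR is produced and active.
No repressor is bound and CilR is active, so *gixT* is transcribed.
→ *gixT* is ON.
2 of the 3 genes are transcribed.

2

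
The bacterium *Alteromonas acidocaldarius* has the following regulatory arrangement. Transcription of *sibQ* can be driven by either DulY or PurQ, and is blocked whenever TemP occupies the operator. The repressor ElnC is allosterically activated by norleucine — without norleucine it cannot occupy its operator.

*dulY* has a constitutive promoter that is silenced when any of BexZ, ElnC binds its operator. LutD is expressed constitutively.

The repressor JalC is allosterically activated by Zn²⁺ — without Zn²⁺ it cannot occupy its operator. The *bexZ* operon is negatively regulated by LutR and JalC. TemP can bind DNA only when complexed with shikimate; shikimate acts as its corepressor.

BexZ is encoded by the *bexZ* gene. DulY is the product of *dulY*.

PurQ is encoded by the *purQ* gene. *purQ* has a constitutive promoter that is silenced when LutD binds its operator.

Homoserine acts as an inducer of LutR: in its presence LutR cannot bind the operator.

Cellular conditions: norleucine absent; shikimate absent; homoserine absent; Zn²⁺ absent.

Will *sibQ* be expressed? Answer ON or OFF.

Homoserine is absent, so LutR is active.
Zn²⁺ is absent, so JalC is inactive.
With repressor LutR bound, *bexZ* is not transcribed.
So BexZ is not produced.
Norleucine is absent, so ElnC is inactive.
With no repressor bound, *dulY* is transcribed.
So DulY is produced and active.
Shikimate is absent, so TemP is inactive.
LutD is produced constitutively and is active.
With repressor LutD bound, *purQ* is not transcribed.
So PurQ is not produced.
Activator DulY is present, so *sibQ* is transcribed.

ON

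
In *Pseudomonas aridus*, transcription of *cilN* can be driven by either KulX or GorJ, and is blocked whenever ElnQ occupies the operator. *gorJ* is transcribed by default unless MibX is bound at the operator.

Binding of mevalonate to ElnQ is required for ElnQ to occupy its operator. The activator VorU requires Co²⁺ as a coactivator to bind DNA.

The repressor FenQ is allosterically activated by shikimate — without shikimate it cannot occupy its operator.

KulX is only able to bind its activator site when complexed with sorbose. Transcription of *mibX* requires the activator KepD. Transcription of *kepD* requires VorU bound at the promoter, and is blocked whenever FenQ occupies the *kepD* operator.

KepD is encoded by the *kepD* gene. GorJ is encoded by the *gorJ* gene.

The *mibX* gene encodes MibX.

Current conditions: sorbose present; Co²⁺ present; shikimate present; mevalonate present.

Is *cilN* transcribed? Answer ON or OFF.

OFF

Mevalonate is present, so ElnQ is active.
Sorbose is present, so KulX is active.
Co²⁺ is present, so VorU is active.
Shikimate is present, so FenQ is active.
With repressor FenQ bound, *kepD* is not transcribed.
So KepD is not produced.
Required activator KepD is absent, so *mibX* is not transcribed.
So MibX is not produced.
With no repressor bound, *gorJ* is transcribed.
So GorJ is produced and active.
With repressor ElnQ bound, *cilN* is not transcribed.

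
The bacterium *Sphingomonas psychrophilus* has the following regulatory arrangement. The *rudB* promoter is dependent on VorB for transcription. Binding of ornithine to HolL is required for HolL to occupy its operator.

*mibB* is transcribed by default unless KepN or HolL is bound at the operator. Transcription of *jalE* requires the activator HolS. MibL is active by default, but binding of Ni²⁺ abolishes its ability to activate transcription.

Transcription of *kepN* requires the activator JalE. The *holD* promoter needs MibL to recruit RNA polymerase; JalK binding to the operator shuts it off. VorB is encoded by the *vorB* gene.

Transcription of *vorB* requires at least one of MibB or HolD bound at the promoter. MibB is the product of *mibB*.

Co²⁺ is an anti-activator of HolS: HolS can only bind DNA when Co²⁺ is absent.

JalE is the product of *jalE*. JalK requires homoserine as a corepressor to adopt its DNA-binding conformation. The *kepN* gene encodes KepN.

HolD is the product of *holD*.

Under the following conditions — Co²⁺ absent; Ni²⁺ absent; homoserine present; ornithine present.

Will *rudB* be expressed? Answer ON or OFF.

Co²⁺ is absent, so HolS is active.
No repressor is bound and HolS is active, so *jalE* is transcribed.
So JalE is produced and active.
No repressor is bound and JalE is active, so *kepN* is transcribed.
So KepN is produced and active.
Ornithine is present, so HolL is active.
With repressor KepN bound, *mibB* is not transcribed.
So MibB is not produced.
Homoserine is present, so JalK is active.
Ni²⁺ is absent, so MibL is active.
With repressor JalK bound, *holD* is not transcribed.
So HolD is not produced.
No activator is available at the *vorB* promoter, so *vorB* is not transcribed.
So VorB is not produced.
Required activator VorB is absent, so *rudB* is not transcribed.

OFF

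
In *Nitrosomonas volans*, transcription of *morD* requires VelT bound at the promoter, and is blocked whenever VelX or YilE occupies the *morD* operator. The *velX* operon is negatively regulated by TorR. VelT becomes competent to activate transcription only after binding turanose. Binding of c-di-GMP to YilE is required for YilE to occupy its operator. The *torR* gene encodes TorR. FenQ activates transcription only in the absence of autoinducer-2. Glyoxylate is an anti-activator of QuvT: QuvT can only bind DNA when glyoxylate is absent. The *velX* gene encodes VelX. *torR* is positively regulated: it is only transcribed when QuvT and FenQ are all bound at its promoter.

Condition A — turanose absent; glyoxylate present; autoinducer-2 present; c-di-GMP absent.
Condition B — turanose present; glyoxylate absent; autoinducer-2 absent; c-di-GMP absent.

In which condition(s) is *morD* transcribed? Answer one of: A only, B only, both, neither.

B only

Condition A:
Turanose is absent, so VelT is inactive.
Glyoxylate is present, so QuvT is inactive.
Autoinducer-2 is present, so FenQ is inactive.
Required activator QuvT is absent, so *torR* is not transcribed.
So TorR is not produced.
With no repressor bound, *velX* is transcribed.
So VelX is produced and active.
c-di-GMP is absent, so YilE is inactive.
With repressor VelX bound, *morD* is not transcribed.
→ *morD* is OFF in A.
Condition B:
Turanose is present, so VelT is active.
Glyoxylate is absent, so QuvT is active.
Autoinducer-2 is absent, so FenQ is active.
No repressor is bound and QuvT and FenQ are active, so *torR* is transcribed.
So TorR is produced and active.
With repressor TorR bound, *velX* is not transcribed.
So VelX is not produced.
c-di-GMP is absent, so YilE is inactive.
No repressor is bound and VelT is active, so *morD* is transcribed.
→ *morD* is ON in B.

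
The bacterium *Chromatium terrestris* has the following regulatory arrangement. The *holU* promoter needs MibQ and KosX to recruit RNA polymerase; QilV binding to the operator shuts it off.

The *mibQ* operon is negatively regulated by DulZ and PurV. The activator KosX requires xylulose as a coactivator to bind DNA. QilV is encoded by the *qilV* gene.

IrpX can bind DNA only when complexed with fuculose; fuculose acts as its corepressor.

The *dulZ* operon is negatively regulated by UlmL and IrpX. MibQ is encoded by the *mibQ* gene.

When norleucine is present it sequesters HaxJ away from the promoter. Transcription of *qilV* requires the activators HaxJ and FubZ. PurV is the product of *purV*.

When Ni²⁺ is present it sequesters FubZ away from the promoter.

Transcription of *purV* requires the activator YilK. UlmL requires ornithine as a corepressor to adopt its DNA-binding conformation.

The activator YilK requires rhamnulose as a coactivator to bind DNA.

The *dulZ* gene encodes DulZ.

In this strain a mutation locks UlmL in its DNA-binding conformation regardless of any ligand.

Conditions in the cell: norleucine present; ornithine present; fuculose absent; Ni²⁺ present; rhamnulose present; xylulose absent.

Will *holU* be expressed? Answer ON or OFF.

UlmL is constitutively active in this strain.
Fuculose is absent, so IrpX is inactive.
With repressor UlmL bound, *dulZ* is not transcribed.
So DulZ is not produced.
Rhamnulose is present, so YilK is active.
No repressor is bound and YilK is active, so *purV* is transcribed.
So PurV is produced and active.
With repressor PurV bound, *mibQ* is not transcribed.
So MibQ is not produced.
Xylulose is absent, so KosX is inactive.
Norleucine is present, so HaxJ is inactive.
Ni²⁺ is present, so FubZ is inactive.
Required activator HaxJ is absent, so *qilV* is not transcribed.
So QilV is not produced.
Required activator MibQ is absent, so *holU* is not transcribed.

OFF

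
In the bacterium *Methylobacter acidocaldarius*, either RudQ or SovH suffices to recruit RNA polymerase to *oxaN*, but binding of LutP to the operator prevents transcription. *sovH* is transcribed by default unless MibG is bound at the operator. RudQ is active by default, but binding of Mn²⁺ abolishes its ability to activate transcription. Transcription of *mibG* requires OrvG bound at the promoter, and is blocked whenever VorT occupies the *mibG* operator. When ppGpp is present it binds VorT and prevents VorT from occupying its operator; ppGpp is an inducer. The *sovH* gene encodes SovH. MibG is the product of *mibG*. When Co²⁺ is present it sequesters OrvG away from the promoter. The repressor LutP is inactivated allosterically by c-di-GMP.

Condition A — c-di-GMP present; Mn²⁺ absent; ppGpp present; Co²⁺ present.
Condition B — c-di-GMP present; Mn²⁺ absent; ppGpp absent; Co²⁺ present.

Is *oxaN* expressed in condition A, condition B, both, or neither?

Condition A:
c-di-GMP is present, so LutP is inactive.
Mn²⁺ is absent, so RudQ is active.
ppGpp is present, so VorT is inactive.
Co²⁺ is present, so OrvG is inactive.
Required activator OrvG is absent, so *mibG* is not transcribed.
So MibG is not produced.
With no repressor bound, *sovH* is transcribed.
So SovH is produced and active.
Activator RudQ is present, so *oxaN* is transcribed.
→ *oxaN* is ON in A.
Condition B:
c-di-GMP is present, so LutP is inactive.
Mn²⁺ is absent, so RudQ is active.
ppGpp is absent, so VorT is active.
Co²⁺ is present, so OrvG is inactive.
With repressor VorT bound, *mibG* is not transcribed.
So MibG is not produced.
With no repressor bound, *sovH* is transcribed.
So SovH is produced and active.
Activator RudQ is present, so *oxaN* is transcribed.
→ *oxaN* is ON in B.

both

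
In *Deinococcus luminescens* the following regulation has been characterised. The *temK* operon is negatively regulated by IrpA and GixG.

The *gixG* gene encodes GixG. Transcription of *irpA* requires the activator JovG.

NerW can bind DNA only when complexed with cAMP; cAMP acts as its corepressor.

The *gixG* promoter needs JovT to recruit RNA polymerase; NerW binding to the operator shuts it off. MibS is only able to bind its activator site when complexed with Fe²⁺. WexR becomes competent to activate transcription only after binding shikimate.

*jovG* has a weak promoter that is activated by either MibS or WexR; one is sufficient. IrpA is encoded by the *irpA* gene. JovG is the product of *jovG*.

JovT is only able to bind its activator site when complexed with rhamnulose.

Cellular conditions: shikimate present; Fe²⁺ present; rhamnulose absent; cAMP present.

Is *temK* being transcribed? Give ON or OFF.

OFF

Fe²⁺ is present, so MibS is active.
Shikimate is present, so WexR is active.
Activator MibS is present, so *jovG* is transcribed.
So JovG is produced and active.
No repressor is bound and JovG is active, so *irpA* is transcribed.
So IrpA is produced and active.
Rhamnulose is absent, so JovT is inactive.
cAMP is present, so NerW is active.
With repressor NerW bound, *gixG* is not transcribed.
So GixG is not produced.
With repressor IrpA bound, *temK* is not transcribed.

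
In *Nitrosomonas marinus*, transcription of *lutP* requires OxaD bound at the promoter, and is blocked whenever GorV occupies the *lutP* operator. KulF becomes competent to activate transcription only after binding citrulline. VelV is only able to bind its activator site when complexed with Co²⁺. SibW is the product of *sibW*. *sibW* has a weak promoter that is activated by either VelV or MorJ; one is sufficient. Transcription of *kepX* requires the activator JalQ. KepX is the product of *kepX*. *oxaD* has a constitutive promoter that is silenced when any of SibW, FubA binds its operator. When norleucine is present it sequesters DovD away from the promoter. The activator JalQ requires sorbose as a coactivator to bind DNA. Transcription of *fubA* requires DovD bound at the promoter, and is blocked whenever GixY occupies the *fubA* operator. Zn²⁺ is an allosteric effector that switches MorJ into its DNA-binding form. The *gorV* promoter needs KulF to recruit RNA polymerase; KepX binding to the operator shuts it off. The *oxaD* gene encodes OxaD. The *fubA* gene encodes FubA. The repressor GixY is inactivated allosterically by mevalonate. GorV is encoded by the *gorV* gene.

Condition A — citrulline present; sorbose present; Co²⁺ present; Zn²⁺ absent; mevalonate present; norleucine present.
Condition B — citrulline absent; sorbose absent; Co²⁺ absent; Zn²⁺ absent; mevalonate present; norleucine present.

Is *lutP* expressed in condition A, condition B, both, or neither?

Condition A:
Citrulline is present, so KulF is active.
Sorbose is present, so JalQ is active.
No repressor is bound and JalQ is active, so *kepX* is transcribed.
So KepX is produced and active.
With repressor KepX bound, *gorV* is not transcribed.
So GorV is not produced.
Co²⁺ is present, so VelV is active.
Zn²⁺ is absent, so MorJ is inactive.
Activator VelV is present, so *sibW* is transcribed.
So SibW is produced and active.
Mevalonate is present, so GixY is inactive.
Norleucine is present, so DovD is inactive.
Required activator DovD is absent, so *fubA* is not transcribed.
So FubA is not produced.
With repressor SibW bound, *oxaD* is not transcribed.
So OxaD is not produced.
Required activator OxaD is absent, so *lutP* is not transcribed.
→ *lutP* is OFF in A.
Condition B:
Citrulline is absent, so KulF is inactive.
Sorbose is absent, so JalQ is inactive.
Required activator JalQ is absent, so *kepX* is not transcribed.
So KepX is not produced.
Required activator KulF is absent, so *gorV* is not transcribed.
So GorV is not produced.
Co²⁺ is absent, so VelV is inactive.
Zn²⁺ is absent, so MorJ is inactive.
No activator is available at the *sibW* promoter, so *sibW* is not transcribed.
So SibW is not produced.
Mevalonate is present, so GixY is inactive.
Norleucine is present, so DovD is inactive.
Required activator DovD is absent, so *fubA* is not transcribed.
So FubA is not produced.
With no repressor bound, *oxaD* is transcribed.
So OxaD is produced and active.
No repressor is bound and OxaD is active, so *lutP* is transcribed.
→ *lutP* is ON in B.

B only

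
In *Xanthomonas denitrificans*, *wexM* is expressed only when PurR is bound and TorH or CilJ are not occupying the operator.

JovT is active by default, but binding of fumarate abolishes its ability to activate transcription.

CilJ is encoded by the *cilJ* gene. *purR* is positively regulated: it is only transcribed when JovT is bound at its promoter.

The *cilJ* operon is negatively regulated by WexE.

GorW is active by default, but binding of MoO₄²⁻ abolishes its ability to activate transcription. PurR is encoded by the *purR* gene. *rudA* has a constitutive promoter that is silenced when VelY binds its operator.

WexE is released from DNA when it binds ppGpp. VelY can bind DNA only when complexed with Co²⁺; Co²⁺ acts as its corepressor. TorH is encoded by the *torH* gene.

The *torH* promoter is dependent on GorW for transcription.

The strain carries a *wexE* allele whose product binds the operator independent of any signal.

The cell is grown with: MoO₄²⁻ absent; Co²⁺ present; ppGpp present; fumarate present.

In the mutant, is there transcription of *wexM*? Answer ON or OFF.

OFF

MoO₄²⁻ is absent, so GorW is active.
No repressor is bound and GorW is active, so *torH* is transcribed.
So TorH is produced and active.
Fumarate is present, so JovT is inactive.
Required activator JovT is absent, so *purR* is not transcribed.
So PurR is not produced.
WexE is constitutively active in this strain.
With repressor WexE bound, *cilJ* is not transcribed.
So CilJ is not produced.
With repressor TorH bound, *wexM* is not transcribed.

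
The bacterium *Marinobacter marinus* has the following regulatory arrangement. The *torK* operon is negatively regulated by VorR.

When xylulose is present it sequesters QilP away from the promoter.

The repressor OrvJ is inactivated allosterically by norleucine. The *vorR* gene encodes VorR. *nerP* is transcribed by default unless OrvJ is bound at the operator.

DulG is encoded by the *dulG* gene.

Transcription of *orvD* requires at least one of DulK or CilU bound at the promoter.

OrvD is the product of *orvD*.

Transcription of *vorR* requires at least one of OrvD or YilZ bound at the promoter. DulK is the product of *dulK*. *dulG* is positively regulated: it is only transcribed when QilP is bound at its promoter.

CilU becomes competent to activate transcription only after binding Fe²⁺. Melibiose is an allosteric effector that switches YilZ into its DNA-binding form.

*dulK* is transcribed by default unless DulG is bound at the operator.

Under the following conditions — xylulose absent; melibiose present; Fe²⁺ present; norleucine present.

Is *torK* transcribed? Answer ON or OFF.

Xylulose is absent, so QilP is active.
No repressor is bound and QilP is active, so *dulG* is transcribed.
So DulG is produced and active.
With repressor DulG bound, *dulK* is not transcribed.
So DulK is not produced.
Fe²⁺ is present, so CilU is active.
Activator CilU is present, so *orvD* is transcribed.
So OrvD is produced and active.
Melibiose is present, so YilZ is active.
Activator OrvD is present, so *vorR* is transcribed.
So VorR is produced and active.
With repressor VorR bound, *torK* is not transcribed.

OFF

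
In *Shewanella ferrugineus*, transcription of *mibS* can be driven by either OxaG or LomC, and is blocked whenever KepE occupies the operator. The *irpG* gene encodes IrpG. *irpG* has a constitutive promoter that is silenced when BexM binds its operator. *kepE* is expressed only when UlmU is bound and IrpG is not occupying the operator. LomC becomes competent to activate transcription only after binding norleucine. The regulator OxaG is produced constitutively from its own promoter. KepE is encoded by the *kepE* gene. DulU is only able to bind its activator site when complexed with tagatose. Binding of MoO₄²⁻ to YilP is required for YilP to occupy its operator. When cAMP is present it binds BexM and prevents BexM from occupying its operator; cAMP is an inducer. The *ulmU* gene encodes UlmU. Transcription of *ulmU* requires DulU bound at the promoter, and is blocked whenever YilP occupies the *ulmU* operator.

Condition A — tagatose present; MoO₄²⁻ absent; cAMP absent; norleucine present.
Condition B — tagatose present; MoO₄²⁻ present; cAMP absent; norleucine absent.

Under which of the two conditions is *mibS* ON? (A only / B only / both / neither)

Condition A:
Tagatose is present, so DulU is active.
MoO₄²⁻ is absent, so YilP is inactive.
No repressor is bound and DulU is active, so *ulmU* is transcribed.
So UlmU is produced and active.
cAMP is absent, so BexM is active.
With repressor BexM bound, *irpG* is not transcribed.
So IrpG is not produced.
No repressor is bound and UlmU is active, so *kepE* is transcribed.
So KepE is produced and active.
OxaG is produced constitutively and is active.
Norleucine is present, so LomC is active.
With repressor KepE bound, *mibS* is not transcribed.
→ *mibS* is OFF in A.
Condition B:
Tagatose is present, so DulU is active.
MoO₄²⁻ is present, so YilP is active.
With repressor YilP bound, *ulmU* is not transcribed.
So UlmU is not produced.
cAMP is absent, so BexM is active.
With repressor BexM bound, *irpG* is not transcribed.
So IrpG is not produced.
Required activator UlmU is absent, so *kepE* is not transcribed.
So KepE is not produced.
OxaG is produced constitutively and is active.
Norleucine is absent, so LomC is inactive.
Activator OxaG is present, so *mibS* is transcribed.
→ *mibS* is ON in B.

B only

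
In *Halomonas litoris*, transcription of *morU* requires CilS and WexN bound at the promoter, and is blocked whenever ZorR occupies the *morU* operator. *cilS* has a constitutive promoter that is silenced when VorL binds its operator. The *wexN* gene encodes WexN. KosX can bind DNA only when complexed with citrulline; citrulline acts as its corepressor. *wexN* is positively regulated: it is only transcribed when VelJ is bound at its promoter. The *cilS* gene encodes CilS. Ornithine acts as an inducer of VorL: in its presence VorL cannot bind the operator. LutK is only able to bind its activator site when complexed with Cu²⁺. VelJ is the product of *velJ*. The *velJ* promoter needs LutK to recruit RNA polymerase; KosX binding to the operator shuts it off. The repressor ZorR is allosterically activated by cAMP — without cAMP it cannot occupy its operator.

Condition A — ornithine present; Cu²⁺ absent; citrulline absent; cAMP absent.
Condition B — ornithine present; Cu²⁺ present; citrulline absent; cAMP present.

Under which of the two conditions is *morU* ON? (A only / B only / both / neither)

Condition A:
Ornithine is present, so VorL is inactive.
With no repressor bound, *cilS* is transcribed.
So CilS is produced and active.
Cu²⁺ is absent, so LutK is inactive.
Citrulline is absent, so KosX is inactive.
Required activator LutK is absent, so *velJ* is not transcribed.
So VelJ is not produced.
Required activator VelJ is absent, so *wexN* is not transcribed.
So WexN is not produced.
cAMP is absent, so ZorR is inactive.
Required activator WexN is absent, so *morU* is not transcribed.
→ *morU* is OFF in A.
Condition B:
Ornithine is present, so VorL is inactive.
With no repressor bound, *cilS* is transcribed.
So CilS is produced and active.
Cu²⁺ is present, so LutK is active.
Citrulline is absent, so KosX is inactive.
No repressor is bound and LutK is active, so *velJ* is transcribed.
So VelJ is produced and active.
No repressor is bound and VelJ is active, so *wexN* is transcribed.
So WexN is produced and active.
cAMP is present, so ZorR is active.
With repressor ZorR bound, *morU* is not transcribed.
→ *morU* is OFF in B.

neither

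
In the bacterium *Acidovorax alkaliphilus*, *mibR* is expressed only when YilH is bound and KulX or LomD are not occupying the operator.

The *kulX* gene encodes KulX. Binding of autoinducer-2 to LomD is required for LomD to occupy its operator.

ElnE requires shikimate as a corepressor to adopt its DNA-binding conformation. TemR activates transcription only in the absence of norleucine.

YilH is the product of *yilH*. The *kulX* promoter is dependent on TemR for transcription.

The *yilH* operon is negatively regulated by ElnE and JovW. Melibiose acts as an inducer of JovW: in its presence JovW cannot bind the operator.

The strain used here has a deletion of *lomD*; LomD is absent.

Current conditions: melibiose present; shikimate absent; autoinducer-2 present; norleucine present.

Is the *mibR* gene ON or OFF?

Shikimate is absent, so ElnE is inactive.
Melibiose is present, so JovW is inactive.
With no repressor bound, *yilH* is transcribed.
So YilH is produced and active.
Norleucine is present, so TemR is inactive.
Required activator TemR is absent, so *kulX* is not transcribed.
So KulX is not produced.
LomD is non-functional in this strain, so it has no effect.
No repressor is bound and YilH is active, so *mibR* is transcribed.

ON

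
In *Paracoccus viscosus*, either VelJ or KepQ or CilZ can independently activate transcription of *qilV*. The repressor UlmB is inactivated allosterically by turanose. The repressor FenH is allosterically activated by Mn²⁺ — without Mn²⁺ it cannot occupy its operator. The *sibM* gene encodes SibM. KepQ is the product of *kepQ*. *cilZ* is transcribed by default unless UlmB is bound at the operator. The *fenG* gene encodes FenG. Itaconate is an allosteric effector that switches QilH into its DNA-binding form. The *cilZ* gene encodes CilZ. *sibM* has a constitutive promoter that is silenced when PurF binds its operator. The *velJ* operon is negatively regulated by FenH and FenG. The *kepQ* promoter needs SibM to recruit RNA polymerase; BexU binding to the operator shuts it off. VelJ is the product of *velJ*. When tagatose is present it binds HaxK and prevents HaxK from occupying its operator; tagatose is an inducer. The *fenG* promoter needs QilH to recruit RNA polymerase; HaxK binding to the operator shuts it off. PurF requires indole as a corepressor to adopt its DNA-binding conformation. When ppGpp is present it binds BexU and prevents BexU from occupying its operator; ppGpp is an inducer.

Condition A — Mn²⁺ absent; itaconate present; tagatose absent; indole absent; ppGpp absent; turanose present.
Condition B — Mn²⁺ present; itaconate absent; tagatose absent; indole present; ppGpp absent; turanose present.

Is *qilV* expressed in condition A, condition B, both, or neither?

both

Condition A:
Mn²⁺ is absent, so FenH is inactive.
Itaconate is present, so QilH is active.
Tagatose is absent, so HaxK is active.
With repressor HaxK bound, *fenG* is not transcribed.
So FenG is not produced.
With no repressor bound, *velJ* is transcribed.
So VelJ is produced and active.
Indole is absent, so PurF is inactive.
With no repressor bound, *sibM* is transcribed.
So SibM is produced and active.
ppGpp is absent, so BexU is active.
With repressor BexU bound, *kepQ* is not transcribed.
So KepQ is not produced.
Turanose is present, so UlmB is inactive.
With no repressor bound, *cilZ* is transcribed.
So CilZ is produced and active.
Activator VelJ is present, so *qilV* is transcribed.
→ *qilV* is ON in A.
Condition B:
Mn²⁺ is present, so FenH is active.
Itaconate is absent, so QilH is inactive.
Tagatose is absent, so HaxK is active.
With repressor HaxK bound, *fenG* is not transcribed.
So FenG is not produced.
With repressor FenH bound, *velJ* is not transcribed.
So VelJ is not produced.
Indole is present, so PurF is active.
With repressor PurF bound, *sibM* is not transcribed.
So SibM is not produced.
ppGpp is absent, so BexU is active.
With repressor BexU bound, *kepQ* is not transcribed.
So KepQ is not produced.
Turanose is present, so UlmB is inactive.
With no repressor bound, *cilZ* is transcribed.
So CilZ is produced and active.
Activator CilZ is present, so *qilV* is transcribed.
→ *qilV* is ON in B.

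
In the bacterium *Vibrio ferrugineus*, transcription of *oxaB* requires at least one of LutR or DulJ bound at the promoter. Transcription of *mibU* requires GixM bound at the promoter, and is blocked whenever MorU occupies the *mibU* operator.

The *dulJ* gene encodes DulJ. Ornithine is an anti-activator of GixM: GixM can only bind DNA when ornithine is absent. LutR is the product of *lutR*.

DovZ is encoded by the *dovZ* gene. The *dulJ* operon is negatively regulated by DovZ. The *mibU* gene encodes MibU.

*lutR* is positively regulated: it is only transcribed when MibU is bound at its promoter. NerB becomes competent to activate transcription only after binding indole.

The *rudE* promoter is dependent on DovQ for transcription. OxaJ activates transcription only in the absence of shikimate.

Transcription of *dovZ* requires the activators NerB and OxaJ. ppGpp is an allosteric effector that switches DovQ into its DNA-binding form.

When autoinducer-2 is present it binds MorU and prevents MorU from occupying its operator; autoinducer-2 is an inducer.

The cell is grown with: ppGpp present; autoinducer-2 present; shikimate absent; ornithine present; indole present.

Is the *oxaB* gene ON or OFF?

OFF

Autoinducer-2 is present, so MorU is inactive.
Ornithine is present, so GixM is inactive.
Required activator GixM is absent, so *mibU* is not transcribed.
So MibU is not produced.
Required activator MibU is absent, so *lutR* is not transcribed.
So LutR is not produced.
Indole is present, so NerB is active.
Shikimate is absent, so OxaJ is active.
No repressor is bound and NerB and OxaJ are active, so *dovZ* is transcribed.
So DovZ is produced and active.
With repressor DovZ bound, *dulJ* is not transcribed.
So DulJ is not produced.
No activator is available at the *oxaB* promoter, so *oxaB* is not transcribed.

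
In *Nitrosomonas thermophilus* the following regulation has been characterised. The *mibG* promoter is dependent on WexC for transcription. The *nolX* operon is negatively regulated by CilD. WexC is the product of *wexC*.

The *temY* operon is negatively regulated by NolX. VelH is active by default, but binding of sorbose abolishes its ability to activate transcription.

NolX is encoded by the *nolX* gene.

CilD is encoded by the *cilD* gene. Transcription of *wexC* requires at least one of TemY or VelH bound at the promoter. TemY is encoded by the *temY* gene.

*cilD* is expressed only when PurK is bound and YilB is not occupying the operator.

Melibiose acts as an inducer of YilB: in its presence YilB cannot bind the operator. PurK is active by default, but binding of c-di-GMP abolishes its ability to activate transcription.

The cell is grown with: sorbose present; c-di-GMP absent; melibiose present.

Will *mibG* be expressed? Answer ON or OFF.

c-di-GMP is absent, so PurK is active.
Melibiose is present, so YilB is inactive.
No repressor is bound and PurK is active, so *cilD* is transcribed.
So CilD is produced and active.
With repressor CilD bound, *nolX* is not transcribed.
So NolX is not produced.
With no repressor bound, *temY* is transcribed.
So TemY is produced and active.
Sorbose is present, so VelH is inactive.
Activator TemY is present, so *wexC* is transcribed.
So WexC is produced and active.
No repressor is bound and WexC is active, so *mibG* is transcribed.

ON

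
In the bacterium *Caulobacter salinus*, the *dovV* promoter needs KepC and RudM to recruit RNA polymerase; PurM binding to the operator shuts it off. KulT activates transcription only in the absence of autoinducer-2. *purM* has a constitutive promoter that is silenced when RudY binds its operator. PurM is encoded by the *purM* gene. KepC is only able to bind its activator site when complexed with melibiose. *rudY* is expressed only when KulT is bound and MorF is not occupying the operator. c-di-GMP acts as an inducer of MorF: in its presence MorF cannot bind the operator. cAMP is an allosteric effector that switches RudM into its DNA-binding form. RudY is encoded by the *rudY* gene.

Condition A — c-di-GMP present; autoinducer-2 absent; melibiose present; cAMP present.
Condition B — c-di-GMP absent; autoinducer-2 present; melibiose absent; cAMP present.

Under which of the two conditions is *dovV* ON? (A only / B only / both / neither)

Condition A:
c-di-GMP is present, so MorF is inactive.
Autoinducer-2 is absent, so KulT is active.
No repressor is bound and KulT is active, so *rudY* is transcribed.
So RudY is produced and active.
With repressor RudY bound, *purM* is not transcribed.
So PurM is not produced.
Melibiose is present, so KepC is active.
cAMP is present, so RudM is active.
No repressor is bound and KepC and RudM are active, so *dovV* is transcribed.
→ *dovV* is ON in A.
Condition B:
c-di-GMP is absent, so MorF is active.
Autoinducer-2 is present, so KulT is inactive.
With repressor MorF bound, *rudY* is not transcribed.
So RudY is not produced.
With no repressor bound, *purM* is transcribed.
So PurM is produced and active.
Melibiose is absent, so KepC is inactive.
cAMP is present, so RudM is active.
With repressor PurM bound, *dovV* is not transcribed.
→ *dovV* is OFF in B.

A only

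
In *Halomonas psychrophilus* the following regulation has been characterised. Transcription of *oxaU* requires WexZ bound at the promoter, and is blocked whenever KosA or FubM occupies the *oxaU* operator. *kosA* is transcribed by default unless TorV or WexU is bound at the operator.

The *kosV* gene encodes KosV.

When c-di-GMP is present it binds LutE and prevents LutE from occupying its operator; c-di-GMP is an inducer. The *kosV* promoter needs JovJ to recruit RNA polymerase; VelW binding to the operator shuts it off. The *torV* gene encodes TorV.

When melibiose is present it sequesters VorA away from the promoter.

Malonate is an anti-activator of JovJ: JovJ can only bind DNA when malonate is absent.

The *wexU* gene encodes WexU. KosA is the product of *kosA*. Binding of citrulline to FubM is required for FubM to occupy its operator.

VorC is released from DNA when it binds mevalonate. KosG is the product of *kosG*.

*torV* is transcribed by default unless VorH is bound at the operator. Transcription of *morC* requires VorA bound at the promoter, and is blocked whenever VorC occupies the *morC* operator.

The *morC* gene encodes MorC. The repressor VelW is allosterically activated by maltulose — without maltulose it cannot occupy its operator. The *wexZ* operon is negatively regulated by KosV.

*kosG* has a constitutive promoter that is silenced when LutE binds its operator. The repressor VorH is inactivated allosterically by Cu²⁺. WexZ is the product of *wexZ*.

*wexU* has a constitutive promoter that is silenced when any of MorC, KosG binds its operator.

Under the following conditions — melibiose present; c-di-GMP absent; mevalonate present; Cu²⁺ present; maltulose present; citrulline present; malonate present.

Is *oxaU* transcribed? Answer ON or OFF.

OFF

Cu²⁺ is present, so VorH is inactive.
With no repressor bound, *torV* is transcribed.
So TorV is produced and active.
Melibiose is present, so VorA is inactive.
Mevalonate is present, so VorC is inactive.
Required activator VorA is absent, so *morC* is not transcribed.
So MorC is not produced.
c-di-GMP is absent, so LutE is active.
With repressor LutE bound, *kosG* is not transcribed.
So KosG is not produced.
With no repressor bound, *wexU* is transcribed.
So WexU is produced and active.
With repressor TorV bound, *kosA* is not transcribed.
So KosA is not produced.
Malonate is present, so JovJ is inactive.
Maltulose is present, so VelW is active.
With repressor VelW bound, *kosV* is not transcribed.
So KosV is not produced.
With no repressor bound, *wexZ* is transcribed.
So WexZ is produced and active.
Citrulline is present, so FubM is active.
With repressor FubM bound, *oxaU* is not transcribed.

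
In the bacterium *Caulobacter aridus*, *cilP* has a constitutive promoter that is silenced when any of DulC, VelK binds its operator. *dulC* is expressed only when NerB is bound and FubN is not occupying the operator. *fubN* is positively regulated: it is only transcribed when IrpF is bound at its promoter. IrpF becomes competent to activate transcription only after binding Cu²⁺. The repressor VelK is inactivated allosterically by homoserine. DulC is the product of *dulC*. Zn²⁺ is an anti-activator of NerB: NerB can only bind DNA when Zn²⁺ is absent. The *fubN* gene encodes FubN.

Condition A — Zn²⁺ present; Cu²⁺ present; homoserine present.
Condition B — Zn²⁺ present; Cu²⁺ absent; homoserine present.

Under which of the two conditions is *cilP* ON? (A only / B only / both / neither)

Condition A:
Zn²⁺ is present, so NerB is inactive.
Cu²⁺ is present, so IrpF is active.
No repressor is bound and IrpF is active, so *fubN* is transcribed.
So FubN is produced and active.
With repressor FubN bound, *dulC* is not transcribed.
So DulC is not produced.
Homoserine is present, so VelK is inactive.
With no repressor bound, *cilP* is transcribed.
→ *cilP* is ON in A.
Condition B:
Zn²⁺ is present, so NerB is inactive.
Cu²⁺ is absent, so IrpF is inactive.
Required activator IrpF is absent, so *fubN* is not transcribed.
So FubN is not produced.
Required activator NerB is absent, so *dulC* is not transcribed.
So DulC is not produced.
Homoserine is present, so VelK is inactive.
With no repressor bound, *cilP* is transcribed.
→ *cilP* is ON in B.

both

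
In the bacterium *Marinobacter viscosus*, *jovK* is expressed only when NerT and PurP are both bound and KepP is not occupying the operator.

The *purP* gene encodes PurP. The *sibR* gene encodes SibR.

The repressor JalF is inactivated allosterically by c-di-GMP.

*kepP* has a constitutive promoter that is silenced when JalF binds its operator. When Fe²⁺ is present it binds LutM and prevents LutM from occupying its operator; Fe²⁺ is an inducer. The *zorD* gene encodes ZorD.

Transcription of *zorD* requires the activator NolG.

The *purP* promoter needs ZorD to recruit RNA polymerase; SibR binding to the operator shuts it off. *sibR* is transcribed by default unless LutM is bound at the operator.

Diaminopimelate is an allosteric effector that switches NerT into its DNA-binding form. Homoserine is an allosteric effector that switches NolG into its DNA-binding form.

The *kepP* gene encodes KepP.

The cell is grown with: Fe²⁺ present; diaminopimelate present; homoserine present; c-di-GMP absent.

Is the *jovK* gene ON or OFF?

Diaminopimelate is present, so NerT is active.
Fe²⁺ is present, so LutM is inactive.
With no repressor bound, *sibR* is transcribed.
So SibR is produced and active.
Homoserine is present, so NolG is active.
No repressor is bound and NolG is active, so *zorD* is transcribed.
So ZorD is produced and active.
With repressor SibR bound, *purP* is not transcribed.
So PurP is not produced.
c-di-GMP is absent, so JalF is active.
With repressor JalF bound, *kepP* is not transcribed.
So KepP is not produced.
Required activator PurP is absent, so *jovK* is not transcribed.

OFF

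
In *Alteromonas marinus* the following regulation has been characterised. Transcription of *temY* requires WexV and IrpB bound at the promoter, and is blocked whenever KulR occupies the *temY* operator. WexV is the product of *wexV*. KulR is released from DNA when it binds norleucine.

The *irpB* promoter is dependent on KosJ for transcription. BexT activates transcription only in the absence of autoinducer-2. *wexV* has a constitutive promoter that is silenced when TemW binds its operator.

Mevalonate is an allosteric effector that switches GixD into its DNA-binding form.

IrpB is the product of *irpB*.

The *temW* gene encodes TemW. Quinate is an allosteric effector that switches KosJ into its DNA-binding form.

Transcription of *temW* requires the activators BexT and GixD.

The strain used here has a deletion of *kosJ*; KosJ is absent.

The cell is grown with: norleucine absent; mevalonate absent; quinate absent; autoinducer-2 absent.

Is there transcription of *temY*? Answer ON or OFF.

OFF

Norleucine is absent, so KulR is active.
Autoinducer-2 is absent, so BexT is active.
Mevalonate is absent, so GixD is inactive.
Required activator GixD is absent, so *temW* is not transcribed.
So TemW is not produced.
With no repressor bound, *wexV* is transcribed.
So WexV is produced and active.
KosJ is non-functional in this strain, so it has no effect.
Required activator KosJ is absent, so *irpB* is not transcribed.
So IrpB is not produced.
With repressor KulR bound, *temY* is not transcribed.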